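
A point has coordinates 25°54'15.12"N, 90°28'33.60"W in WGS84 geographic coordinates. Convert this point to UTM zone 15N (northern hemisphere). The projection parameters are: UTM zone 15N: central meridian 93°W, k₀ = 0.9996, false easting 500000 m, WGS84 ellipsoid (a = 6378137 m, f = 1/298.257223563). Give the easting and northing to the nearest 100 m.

E 752900 m, N 2867500 m

Zone 15 central meridian λ₀ = 6×15 − 183 = -93°; Δλ = +2.5240°.
Transverse Mercator on WGS84 with k₀ = 0.9996 gives E = 752851.476 m, N = 2867508.764 m.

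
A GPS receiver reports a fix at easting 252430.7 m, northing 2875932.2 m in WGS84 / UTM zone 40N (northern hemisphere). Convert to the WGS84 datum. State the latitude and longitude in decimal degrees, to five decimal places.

Zone 40N: λ₀ = 57°, k₀ = 0.9996, false easting 500000 m.
Meridian distance M = (N − FN)/k₀ = 2877083.0 m.
Inverse transverse Mercator on WGS84 gives φ = 25.98110005°, λ = 54.52710046°.

lat 25.98110°, lon 54.52710°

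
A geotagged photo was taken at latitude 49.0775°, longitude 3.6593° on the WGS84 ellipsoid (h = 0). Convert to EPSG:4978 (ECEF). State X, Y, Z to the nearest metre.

WGS84: a = 6378137 m, e² = 0.006694380; N(φ) = a/√(1−e²sin²φ) = 6390360.651 m.
X = (N+h)·cosφ·cosλ = 4177392.178 m; Y = (N+h)·cosφ·sinλ = 267160.155 m; Z = (N(1−e²)+h)·sinφ = 4796208.797 m.

X 4177392 m, Y 267160 m, Z 4796209 m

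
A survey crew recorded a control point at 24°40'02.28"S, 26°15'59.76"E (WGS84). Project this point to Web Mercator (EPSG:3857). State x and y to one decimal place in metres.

x 2923984.5 m, y -2834934.9 m

Web Mercator is spherical with R = a = 6378137 m.
x = R·λ = 6378137 × 0.458438653 = 2923984.537 m.
y = R·ln tan(π/4 + φ/2) = 6378137 × -0.444476957 = -2834934.922 m.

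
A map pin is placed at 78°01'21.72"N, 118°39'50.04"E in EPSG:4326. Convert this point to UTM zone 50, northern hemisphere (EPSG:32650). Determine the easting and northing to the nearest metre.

E 538542 m, N 8661450 m

Zone 50 central meridian λ₀ = 6×50 − 183 = 117°; Δλ = +1.6639°.
Transverse Mercator on WGS84 with k₀ = 0.9996 gives E = 538541.894 m, N = 8661450.417 m.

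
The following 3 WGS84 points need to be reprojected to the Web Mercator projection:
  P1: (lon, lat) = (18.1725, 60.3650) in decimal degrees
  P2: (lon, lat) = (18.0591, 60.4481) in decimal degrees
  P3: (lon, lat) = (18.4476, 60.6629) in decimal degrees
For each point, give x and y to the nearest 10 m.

Web Mercator: x = R·λ, y = R·ln tan(π/4+φ/2), R = 6378137 m.
P1 (60.3650°, 18.1725°) → (2022953.446, 8481453.328) m.
P2 (60.4481°, 18.0591°) → (2010329.816, 8500185.325) m.
P3 (60.6629°, 18.4476°) → (2053577.438, 8548827.491) m.

P1: x 2022950 m, y 8481450 m; P2: x 2010330 m, y 8500190 m; P3: x 2053580 m, y 8548830 m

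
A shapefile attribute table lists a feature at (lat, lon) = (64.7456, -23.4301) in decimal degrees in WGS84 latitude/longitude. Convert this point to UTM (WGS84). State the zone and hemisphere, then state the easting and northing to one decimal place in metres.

Zone 27N: E 384338.0 m, N 7182321.5 m

Longitude -23.4301° lies in the 6° band [-24°, -18°), giving zone 27; latitude is north of the equator, so 27N.
Zone 27 central meridian λ₀ = 6×27 − 183 = -21°; Δλ = -2.4301°.
Transverse Mercator on WGS84 with k₀ = 0.9996 gives E = 384337.955 m, N = 7182321.518 m.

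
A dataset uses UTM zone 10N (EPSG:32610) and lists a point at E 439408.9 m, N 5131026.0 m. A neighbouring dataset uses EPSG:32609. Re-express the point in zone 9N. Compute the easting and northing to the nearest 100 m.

UTM 10N → geographic: φ = 46.33009986°, λ = -123.78719953°.
UTM 9N (λ₀ = -129°) forward: E = 901206.592 m, N = 5143944.317 m.

E 901200 m, N 5143900 m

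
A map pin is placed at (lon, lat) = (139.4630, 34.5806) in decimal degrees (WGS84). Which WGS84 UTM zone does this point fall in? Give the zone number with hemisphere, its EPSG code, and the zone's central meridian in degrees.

UTM zone = ⌊(λ + 180)/6⌋ + 1; 139.4630° ∈ [138°, 144°) → zone 54.
Hemisphere: N (φ ≥ 0).
Central meridian λ₀ = 6×54 − 183 = 141°.
EPSG code: 32654.

Zone 54N (EPSG:32654), central meridian 141°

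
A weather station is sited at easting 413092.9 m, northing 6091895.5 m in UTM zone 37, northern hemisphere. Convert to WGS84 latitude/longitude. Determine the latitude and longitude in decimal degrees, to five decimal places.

lat 54.96640°, lon 37.64250°

Zone 37N: λ₀ = 39°, k₀ = 0.9996, false easting 500000 m.
Meridian distance M = (N − FN)/k₀ = 6094333.2 m.
Inverse transverse Mercator on WGS84 gives φ = 54.96639978°, λ = 37.64249948°.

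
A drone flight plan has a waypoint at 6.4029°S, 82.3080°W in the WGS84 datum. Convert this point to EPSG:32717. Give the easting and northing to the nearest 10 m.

Zone 17 central meridian λ₀ = 6×17 − 183 = -81°; Δλ = -1.3080°.
Transverse Mercator on WGS84 with k₀ = 0.9996 gives E = 355341.878 m, N = 9292073.492 m.

E 355340 m, N 9292070 m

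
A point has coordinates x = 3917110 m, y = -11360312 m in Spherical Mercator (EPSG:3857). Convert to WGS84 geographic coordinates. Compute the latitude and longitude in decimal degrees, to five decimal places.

R = 6378137 m. λ = x/R = 35.18799783°.
φ = 2·arctan(exp(y/R)) − 90° = 2·arctan(0.16845) − 90° = -70.87689975°.

lat -70.87690°, lon 35.18800°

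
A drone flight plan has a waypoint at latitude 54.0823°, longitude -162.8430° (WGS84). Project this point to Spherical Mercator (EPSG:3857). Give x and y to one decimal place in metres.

x -18127599.8 m, y 7185758.4 m

Web Mercator is spherical with R = a = 6378137 m.
x = R·λ = 6378137 × -2.842146514 = -18127599.839 m.
y = R·ln tan(π/4 + φ/2) = 6378137 × 1.126623395 = 7185758.362 m.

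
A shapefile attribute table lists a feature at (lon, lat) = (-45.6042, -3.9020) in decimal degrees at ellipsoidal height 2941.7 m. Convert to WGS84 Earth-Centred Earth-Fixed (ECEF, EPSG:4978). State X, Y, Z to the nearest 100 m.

X 4454000 m, Y -4548900 m, Z -431300 m

WGS84: a = 6378137 m, e² = 0.006694380; N(φ) = a/√(1−e²sin²φ) = 6378235.865 m.
X = (N+h)·cosφ·cosλ = 4453993.022 m; Y = (N+h)·cosφ·sinλ = -4548934.931 m; Z = (N(1−e²)+h)·sinφ = -431334.249 m.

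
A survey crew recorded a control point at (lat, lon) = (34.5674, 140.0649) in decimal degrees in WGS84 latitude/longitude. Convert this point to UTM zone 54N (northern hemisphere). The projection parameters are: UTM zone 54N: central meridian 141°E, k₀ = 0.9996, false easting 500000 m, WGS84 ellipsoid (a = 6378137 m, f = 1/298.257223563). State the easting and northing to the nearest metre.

Zone 54 central meridian λ₀ = 6×54 − 183 = 141°; Δλ = -0.9351°.
Transverse Mercator on WGS84 with k₀ = 0.9996 gives E = 414222.565 m, N = 3825468.244 m.

E 414223 m, N 3825468 m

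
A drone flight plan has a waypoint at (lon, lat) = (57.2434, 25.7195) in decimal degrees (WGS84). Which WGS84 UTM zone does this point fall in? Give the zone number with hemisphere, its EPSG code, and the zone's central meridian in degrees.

Zone 40N (EPSG:32640), central meridian 57°

UTM zone = ⌊(λ + 180)/6⌋ + 1; 57.2434° ∈ [54°, 60°) → zone 40.
Hemisphere: N (φ ≥ 0).
Central meridian λ₀ = 6×40 − 183 = 57°.
EPSG code: 32640.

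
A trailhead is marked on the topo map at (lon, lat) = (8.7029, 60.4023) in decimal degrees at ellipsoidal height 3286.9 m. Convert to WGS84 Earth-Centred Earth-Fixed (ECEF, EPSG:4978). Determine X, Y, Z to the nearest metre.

WGS84: a = 6378137 m, e² = 0.006694380; N(φ) = a/√(1−e²sin²φ) = 6394339.444 m.
X = (N+h)·cosφ·cosλ = 3123450.612 m; Y = (N+h)·cosφ·sinλ = 478116.902 m; Z = (N(1−e²)+h)·sinφ = 5525609.947 m.

X 3123451 m, Y 478117 m, Z 5525610 m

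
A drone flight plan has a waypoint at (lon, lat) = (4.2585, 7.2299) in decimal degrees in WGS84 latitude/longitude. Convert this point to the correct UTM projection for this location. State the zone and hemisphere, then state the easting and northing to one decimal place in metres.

Longitude 4.2585° lies in the 6° band [0°, 6°), giving zone 31; latitude is north of the equator, so 31N.
Zone 31 central meridian λ₀ = 6×31 − 183 = 3°; Δλ = +1.2585°.
Transverse Mercator on WGS84 with k₀ = 0.9996 gives E = 638944.367 m, N = 799355.705 m.

Zone 31N: E 638944.4 m, N 799355.7 m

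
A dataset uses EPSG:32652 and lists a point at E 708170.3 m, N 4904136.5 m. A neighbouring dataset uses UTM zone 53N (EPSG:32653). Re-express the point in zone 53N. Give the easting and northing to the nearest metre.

UTM 52N → geographic: φ = 44.26069984°, λ = 131.60789966°.
UTM 53N (λ₀ = 135°) forward: E = 229230.742 m, N = 4906426.209 m.

E 229231 m, N 4906426 m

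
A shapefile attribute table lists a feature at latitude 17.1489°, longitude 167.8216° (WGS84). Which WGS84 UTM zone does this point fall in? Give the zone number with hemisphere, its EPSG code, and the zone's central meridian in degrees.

Zone 58N (EPSG:32658), central meridian 165°

UTM zone = ⌊(λ + 180)/6⌋ + 1; 167.8216° ∈ [162°, 168°) → zone 58.
Hemisphere: N (φ ≥ 0).
Central meridian λ₀ = 6×58 − 183 = 165°.
EPSG code: 32658.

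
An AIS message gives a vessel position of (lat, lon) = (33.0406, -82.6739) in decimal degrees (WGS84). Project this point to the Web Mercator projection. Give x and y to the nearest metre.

x -9203216 m, y 3900694 m

Web Mercator is spherical with R = a = 6378137 m.
x = R·λ = 6378137 × -1.442931760 = -9203216.450 m.
y = R·ln tan(π/4 + φ/2) = 6378137 × 0.611572654 = 3900694.175 m.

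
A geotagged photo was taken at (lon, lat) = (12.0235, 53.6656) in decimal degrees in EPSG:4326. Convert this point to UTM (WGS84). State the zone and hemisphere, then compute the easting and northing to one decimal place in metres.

Longitude 12.0235° lies in the 6° band [12°, 18°), giving zone 33; latitude is north of the equator, so 33N.
Zone 33 central meridian λ₀ = 6×33 − 183 = 15°; Δλ = -2.9765°.
Transverse Mercator on WGS84 with k₀ = 0.9996 gives E = 303357.786 m, N = 5950433.448 m.

Zone 33N: E 303357.8 m, N 5950433.4 m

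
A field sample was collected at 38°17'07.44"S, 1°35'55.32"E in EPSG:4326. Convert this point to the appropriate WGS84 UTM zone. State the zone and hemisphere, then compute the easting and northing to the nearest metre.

Zone 31S: E 377445 m, N 5761590 m

Longitude 1.5987° lies in the 6° band [0°, 6°), giving zone 31; latitude is south of the equator, so 31S.
Zone 31 central meridian λ₀ = 6×31 − 183 = 3°; Δλ = -1.4013°.
Transverse Mercator on WGS84 with k₀ = 0.9996 gives E = 377445.070 m, N = 5761589.830 m.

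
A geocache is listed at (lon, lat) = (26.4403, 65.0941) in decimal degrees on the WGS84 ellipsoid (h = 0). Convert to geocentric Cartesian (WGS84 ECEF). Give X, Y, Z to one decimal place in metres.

WGS84: a = 6378137 m, e² = 0.006694380; N(φ) = a/√(1−e²sin²φ) = 6395772.498 m.
X = (N+h)·cosφ·cosλ = 2411708.882 m; Y = (N+h)·cosφ·sinλ = 1199297.745 m; Z = (N(1−e²)+h)·sinφ = 5762135.940 m.

X 2411708.9 m, Y 1199297.7 m, Z 5762135.9 m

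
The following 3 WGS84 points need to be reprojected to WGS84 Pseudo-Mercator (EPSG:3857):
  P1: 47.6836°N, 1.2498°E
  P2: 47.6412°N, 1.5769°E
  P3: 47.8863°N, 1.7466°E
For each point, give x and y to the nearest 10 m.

P1: x 139130 m, y 6054380 m; P2: x 175540 m, y 6047370 m; P3: x 194430 m, y 6087960 m

Web Mercator: x = R·λ, y = R·ln tan(π/4+φ/2), R = 6378137 m.
P1 (47.6836°, 1.2498°) → (139127.100, 6054377.641) m.
P2 (47.6412°, 1.5769°) → (175539.705, 6047369.530) m.
P3 (47.8863°, 1.7466°) → (194430.623, 6087960.008) m.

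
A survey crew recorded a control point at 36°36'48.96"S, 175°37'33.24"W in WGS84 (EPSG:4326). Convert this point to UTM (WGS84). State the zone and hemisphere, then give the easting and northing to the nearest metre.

Zone 1S: E 622881 m, N 5947112 m

Longitude -175.6259° lies in the 6° band [-180°, -174°), giving zone 1; latitude is south of the equator, so 1S.
Zone 1 central meridian λ₀ = 6×1 − 183 = -177°; Δλ = +1.3741°.
Transverse Mercator on WGS84 with k₀ = 0.9996 gives E = 622881.320 m, N = 5947111.923 m.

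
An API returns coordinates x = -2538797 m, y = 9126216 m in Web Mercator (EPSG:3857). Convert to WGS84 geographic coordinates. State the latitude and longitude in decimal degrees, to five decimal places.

R = 6378137 m. λ = x/R = -22.80640148°.
φ = 2·arctan(exp(y/R)) − 90° = 2·arctan(4.18229) − 90° = 63.10570068°.

lat 63.10570°, lon -22.80640°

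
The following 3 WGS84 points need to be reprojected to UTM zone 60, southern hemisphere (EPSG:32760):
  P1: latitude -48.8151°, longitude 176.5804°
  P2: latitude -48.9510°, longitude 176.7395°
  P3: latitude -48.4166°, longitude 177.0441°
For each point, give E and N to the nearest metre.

P1: E 469196 m, N 4593013 m; P2: E 480928 m, N 4577959 m; P3: E 503263 m, N 4637394 m

UTM zone 60S: λ₀ = 177°, k₀ = 0.9996.
P1 (-48.8151°, 176.5804°) → (469195.989, 4593013.454) m.
P2 (-48.9510°, 176.7395°) → (480927.697, 4577958.595) m.
P3 (-48.4166°, 177.0441°) → (503263.089, 4637393.790) m.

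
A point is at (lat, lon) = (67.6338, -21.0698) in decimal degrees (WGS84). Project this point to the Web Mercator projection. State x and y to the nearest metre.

Web Mercator is spherical with R = a = 6378137 m.
x = R·λ = 6378137 × -0.367737383 = -2345479.407 m.
y = R·ln tan(π/4 + φ/2) = 6378137 × 1.621010492 = 10339026.998 m.

x -2345479 m, y 10339027 m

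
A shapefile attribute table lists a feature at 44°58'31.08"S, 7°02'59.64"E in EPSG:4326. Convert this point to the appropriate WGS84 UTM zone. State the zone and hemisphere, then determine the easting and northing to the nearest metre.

Zone 32S: E 346236 m, N 5017944 m

Longitude 7.0499° lies in the 6° band [6°, 12°), giving zone 32; latitude is south of the equator, so 32S.
Zone 32 central meridian λ₀ = 6×32 − 183 = 9°; Δλ = -1.9501°.
Transverse Mercator on WGS84 with k₀ = 0.9996 gives E = 346236.198 m, N = 5017943.584 m.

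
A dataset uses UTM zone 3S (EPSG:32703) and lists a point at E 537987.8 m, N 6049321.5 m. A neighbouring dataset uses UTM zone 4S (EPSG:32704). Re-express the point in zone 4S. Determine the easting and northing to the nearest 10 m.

UTM 3S → geographic: φ = -35.69930007°, λ = -164.58010049°.
UTM 4S (λ₀ = -159°) forward: E = -5079.699 m, N = 6035024.098 m.

E -5080 m, N 6035020 m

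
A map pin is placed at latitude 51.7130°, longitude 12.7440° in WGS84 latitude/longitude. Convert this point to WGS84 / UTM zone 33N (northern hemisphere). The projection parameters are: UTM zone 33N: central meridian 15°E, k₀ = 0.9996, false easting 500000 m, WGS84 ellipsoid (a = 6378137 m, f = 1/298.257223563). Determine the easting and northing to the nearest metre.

E 344145 m, N 5731527 m

Zone 33 central meridian λ₀ = 6×33 − 183 = 15°; Δλ = -2.2560°.
Transverse Mercator on WGS84 with k₀ = 0.9996 gives E = 344145.227 m, N = 5731527.000 m.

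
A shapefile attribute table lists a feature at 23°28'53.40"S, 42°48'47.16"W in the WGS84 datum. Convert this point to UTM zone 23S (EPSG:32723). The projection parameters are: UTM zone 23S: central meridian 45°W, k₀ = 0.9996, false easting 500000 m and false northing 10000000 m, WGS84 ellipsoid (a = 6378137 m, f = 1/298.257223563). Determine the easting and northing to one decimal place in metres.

Zone 23 central meridian λ₀ = 6×23 − 183 = -45°; Δλ = +2.1869°.
Transverse Mercator on WGS84 with k₀ = 0.9996 gives E = 723351.308 m, N = 7401477.730 m.

E 723351.3 m, N 7401477.7 m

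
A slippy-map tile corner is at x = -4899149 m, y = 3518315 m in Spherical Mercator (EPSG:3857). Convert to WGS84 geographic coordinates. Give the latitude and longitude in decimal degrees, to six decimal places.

R = 6378137 m. λ = x/R = -44.00980426°.
φ = 2·arctan(exp(y/R)) − 90° = 2·arctan(1.73607) − 90° = 30.11480105°.

lat 30.114801°, lon -44.009804°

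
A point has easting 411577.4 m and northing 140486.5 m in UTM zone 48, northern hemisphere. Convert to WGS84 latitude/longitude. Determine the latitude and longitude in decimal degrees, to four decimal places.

Zone 48N: λ₀ = 105°, k₀ = 0.9996, false easting 500000 m.
Meridian distance M = (N − FN)/k₀ = 140542.7 m.
Inverse transverse Mercator on WGS84 gives φ = 1.27090027°, λ = 104.20519984°.

lat 1.2709°, lon 104.2052°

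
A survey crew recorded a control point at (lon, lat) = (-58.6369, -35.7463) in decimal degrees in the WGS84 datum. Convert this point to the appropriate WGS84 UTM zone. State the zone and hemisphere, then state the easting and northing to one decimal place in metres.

Longitude -58.6369° lies in the 6° band [-60°, -54°), giving zone 21; latitude is south of the equator, so 21S.
Zone 21 central meridian λ₀ = 6×21 − 183 = -57°; Δλ = -1.6369°.
Transverse Mercator on WGS84 with k₀ = 0.9996 gives E = 351992.570 m, N = 6042954.663 m.

Zone 21S: E 351992.6 m, N 6042954.7 m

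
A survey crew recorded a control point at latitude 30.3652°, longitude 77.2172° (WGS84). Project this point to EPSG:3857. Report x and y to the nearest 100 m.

Web Mercator is spherical with R = a = 6378137 m.
x = R·λ = 6378137 × 1.347694379 = 8595779.384 m.
y = R·ln tan(π/4 + φ/2) = 6378137 × 0.556679765 = 3550579.805 m.

x 8595800 m, y 3550600 m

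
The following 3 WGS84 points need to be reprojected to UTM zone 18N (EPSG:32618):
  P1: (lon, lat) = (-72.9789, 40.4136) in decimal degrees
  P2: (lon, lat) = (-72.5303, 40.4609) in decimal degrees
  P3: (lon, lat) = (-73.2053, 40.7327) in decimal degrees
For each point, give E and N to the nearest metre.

P1: E 671481 m, N 4475626 m; P2: E 709399 m, N 4481844 m; P3: E 651549 m, N 4510634 m

UTM zone 18N: λ₀ = -75°, k₀ = 0.9996.
P1 (40.4136°, -72.9789°) → (671480.853, 4475625.633) m.
P2 (40.4609°, -72.5303°) → (709399.015, 4481844.261) m.
P3 (40.7327°, -73.2053°) → (651548.872, 4510633.982) m.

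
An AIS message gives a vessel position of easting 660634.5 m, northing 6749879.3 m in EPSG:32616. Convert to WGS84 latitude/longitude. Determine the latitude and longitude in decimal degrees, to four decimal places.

Zone 16N: λ₀ = -87°, k₀ = 0.9996, false easting 500000 m.
Meridian distance M = (N − FN)/k₀ = 6752580.3 m.
Inverse transverse Mercator on WGS84 gives φ = 60.85159979°, λ = -84.04309959°.

lat 60.8516°, lon -84.0431°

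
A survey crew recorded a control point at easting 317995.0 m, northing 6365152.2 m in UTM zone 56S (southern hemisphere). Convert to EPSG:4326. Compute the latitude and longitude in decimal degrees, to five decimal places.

lat -32.83660°, lon 151.05540°

Zone 56S: λ₀ = 153°, k₀ = 0.9996, false easting 500000 m, false northing 10000000 m.
Meridian distance M = (N − FN)/k₀ = -3636302.3 m.
Inverse transverse Mercator on WGS84 gives φ = -32.83659993°, λ = 151.05540046°.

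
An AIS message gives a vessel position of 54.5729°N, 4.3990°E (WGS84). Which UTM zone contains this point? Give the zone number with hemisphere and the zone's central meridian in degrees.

Zone 31N, central meridian 3°

UTM zone = ⌊(λ + 180)/6⌋ + 1; 4.3990° ∈ [0°, 6°) → zone 31.
Hemisphere: N (φ ≥ 0).
Central meridian λ₀ = 6×31 − 183 = 3°.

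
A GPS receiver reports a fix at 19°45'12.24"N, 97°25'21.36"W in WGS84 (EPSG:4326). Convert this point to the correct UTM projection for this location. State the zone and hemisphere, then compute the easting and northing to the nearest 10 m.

Zone 14N: E 665280 m, N 2184960 m

Longitude -97.4226° lies in the 6° band [-102°, -96°), giving zone 14; latitude is north of the equator, so 14N.
Zone 14 central meridian λ₀ = 6×14 − 183 = -99°; Δλ = +1.5774°.
Transverse Mercator on WGS84 with k₀ = 0.9996 gives E = 665275.935 m, N = 2184961.983 m.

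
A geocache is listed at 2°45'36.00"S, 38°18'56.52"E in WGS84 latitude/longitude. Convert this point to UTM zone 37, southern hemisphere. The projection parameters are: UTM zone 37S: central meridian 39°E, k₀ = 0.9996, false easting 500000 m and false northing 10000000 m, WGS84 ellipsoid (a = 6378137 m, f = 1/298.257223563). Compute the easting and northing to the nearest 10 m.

Zone 37 central meridian λ₀ = 6×37 − 183 = 39°; Δλ = -0.6843°.
Transverse Mercator on WGS84 with k₀ = 0.9996 gives E = 423940.469 m, N = 9694912.833 m.

E 423940 m, N 9694910 m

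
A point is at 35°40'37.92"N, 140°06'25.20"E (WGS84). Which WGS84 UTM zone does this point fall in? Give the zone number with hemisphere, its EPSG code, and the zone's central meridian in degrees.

Zone 54N (EPSG:32654), central meridian 141°

UTM zone = ⌊(λ + 180)/6⌋ + 1; 140.1070° ∈ [138°, 144°) → zone 54.
Hemisphere: N (φ ≥ 0).
Central meridian λ₀ = 6×54 − 183 = 141°.
EPSG code: 32654.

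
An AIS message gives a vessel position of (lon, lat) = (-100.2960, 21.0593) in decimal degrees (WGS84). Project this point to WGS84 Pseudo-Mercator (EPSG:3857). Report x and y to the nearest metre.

Web Mercator is spherical with R = a = 6378137 m.
x = R·λ = 6378137 × -1.750495427 = -11164899.649 m.
y = R·ln tan(π/4 + φ/2) = 6378137 × 0.376120940 = 2398950.886 m.

x -11164900 m, y 2398951 m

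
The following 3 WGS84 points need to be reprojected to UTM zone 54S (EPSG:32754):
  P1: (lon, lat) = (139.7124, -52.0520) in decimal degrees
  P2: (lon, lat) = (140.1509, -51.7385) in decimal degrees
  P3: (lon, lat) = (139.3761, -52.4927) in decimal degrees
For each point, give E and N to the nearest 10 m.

P1: E 411710 m, N 4232400 m; P2: E 441370 m, N 4267700 m; P3: E 389750 m, N 4182920 m

UTM zone 54S: λ₀ = 141°, k₀ = 0.9996.
P1 (-52.0520°, 139.7124°) → (411709.820, 4232395.803) m.
P2 (-51.7385°, 140.1509°) → (441370.283, 4267704.786) m.
P3 (-52.4927°, 139.3761°) → (389750.231, 4182920.452) m.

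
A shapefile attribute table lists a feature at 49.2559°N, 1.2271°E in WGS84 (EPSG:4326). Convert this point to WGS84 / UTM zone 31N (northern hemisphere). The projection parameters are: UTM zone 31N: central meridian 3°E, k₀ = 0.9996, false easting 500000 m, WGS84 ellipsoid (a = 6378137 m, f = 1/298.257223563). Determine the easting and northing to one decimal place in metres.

E 370994.3 m, N 5457416.0 m

Zone 31 central meridian λ₀ = 6×31 − 183 = 3°; Δλ = -1.7729°.
Transverse Mercator on WGS84 with k₀ = 0.9996 gives E = 370994.271 m, N = 5457415.993 m.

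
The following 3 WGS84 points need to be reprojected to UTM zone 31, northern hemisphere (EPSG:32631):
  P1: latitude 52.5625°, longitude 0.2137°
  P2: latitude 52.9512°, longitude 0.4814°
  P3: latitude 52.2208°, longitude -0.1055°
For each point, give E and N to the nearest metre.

P1: E 311145 m, N 5827251 m; P2: E 330800 m, N 5869811 m; P3: E 287882 m, N 5790142 m

UTM zone 31N: λ₀ = 3°, k₀ = 0.9996.
P1 (52.5625°, 0.2137°) → (311145.116, 5827251.457) m.
P2 (52.9512°, 0.4814°) → (330800.202, 5869810.864) m.
P3 (52.2208°, -0.1055°) → (287882.084, 5790142.138) m.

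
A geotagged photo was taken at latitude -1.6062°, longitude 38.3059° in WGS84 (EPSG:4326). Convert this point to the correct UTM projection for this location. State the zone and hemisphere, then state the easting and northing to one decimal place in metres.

Longitude 38.3059° lies in the 6° band [36°, 42°), giving zone 37; latitude is south of the equator, so 37S.
Zone 37 central meridian λ₀ = 6×37 − 183 = 39°; Δλ = -0.6941°.
Transverse Mercator on WGS84 with k₀ = 0.9996 gives E = 422792.294 m, N = 9822453.064 m.

Zone 37S: E 422792.3 m, N 9822453.1 m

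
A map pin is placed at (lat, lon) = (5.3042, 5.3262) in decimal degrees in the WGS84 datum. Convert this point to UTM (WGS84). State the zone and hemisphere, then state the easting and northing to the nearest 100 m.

Longitude 5.3262° lies in the 6° band [0°, 6°), giving zone 31; latitude is north of the equator, so 31N.
Zone 31 central meridian λ₀ = 6×31 − 183 = 3°; Δλ = +2.3262°.
Transverse Mercator on WGS84 with k₀ = 0.9996 gives E = 757816.882 m, N = 586774.281 m.

Zone 31N: E 757800 m, N 586800 m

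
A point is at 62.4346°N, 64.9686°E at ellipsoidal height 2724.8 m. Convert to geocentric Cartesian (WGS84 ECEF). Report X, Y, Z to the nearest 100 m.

X 1252700 m, Y 2682500 m, Z 5633500 m

WGS84: a = 6378137 m, e² = 0.006694380; N(φ) = a/√(1−e²sin²φ) = 6394980.522 m.
X = (N+h)·cosφ·cosλ = 1252676.953 m; Y = (N+h)·cosφ·sinλ = 2682535.206 m; Z = (N(1−e²)+h)·sinφ = 5633507.526 m.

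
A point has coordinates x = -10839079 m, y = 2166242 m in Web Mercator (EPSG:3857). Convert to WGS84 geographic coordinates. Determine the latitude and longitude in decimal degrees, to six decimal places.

lat 19.096003°, lon -97.369103°

R = 6378137 m. λ = x/R = -97.36910331°.
φ = 2·arctan(exp(y/R)) − 90° = 2·arctan(1.40444) − 90° = 19.09600317°.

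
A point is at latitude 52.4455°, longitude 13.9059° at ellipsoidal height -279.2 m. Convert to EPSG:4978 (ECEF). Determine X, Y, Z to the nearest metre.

X 3781436 m, Y 936224 m, Z 5032949 m

WGS84: a = 6378137 m, e² = 0.006694380; N(φ) = a/√(1−e²sin²φ) = 6391597.029 m.
X = (N+h)·cosφ·cosλ = 3781435.636 m; Y = (N+h)·cosφ·sinλ = 936223.960 m; Z = (N(1−e²)+h)·sinφ = 5032949.085 m.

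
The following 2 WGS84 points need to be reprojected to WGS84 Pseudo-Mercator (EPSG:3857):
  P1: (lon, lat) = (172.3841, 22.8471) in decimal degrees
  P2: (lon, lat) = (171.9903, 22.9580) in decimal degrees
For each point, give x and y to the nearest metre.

Web Mercator: x = R·λ, y = R·ln tan(π/4+φ/2), R = 6378137 m.
P1 (22.8471°, 172.3841°) → (19189710.233, 2613538.412) m.
P2 (22.9580°, 171.9903°) → (19145872.617, 2626940.238) m.

P1: x 19189710 m, y 2613538 m; P2: x 19145873 m, y 2626940 m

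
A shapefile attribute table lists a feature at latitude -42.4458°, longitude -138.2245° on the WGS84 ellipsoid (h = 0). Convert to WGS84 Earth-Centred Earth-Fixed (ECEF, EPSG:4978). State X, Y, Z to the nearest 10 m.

WGS84: a = 6378137 m, e² = 0.006694380; N(φ) = a/√(1−e²sin²φ) = 6387883.259 m.
X = (N+h)·cosφ·cosλ = -3515309.668 m; Y = (N+h)·cosφ·sinλ = -3140345.798 m; Z = (N(1−e²)+h)·sinφ = -4282273.903 m.

X -3515310 m, Y -3140350 m, Z -4282270 m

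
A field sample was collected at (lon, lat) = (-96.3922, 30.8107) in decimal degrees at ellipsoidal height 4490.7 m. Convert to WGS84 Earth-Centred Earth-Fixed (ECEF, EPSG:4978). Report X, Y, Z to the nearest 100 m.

WGS84: a = 6378137 m, e² = 0.006694380; N(φ) = a/√(1−e²sin²φ) = 6383745.302 m.
X = (N+h)·cosφ·cosλ = -610846.240 m; Y = (N+h)·cosφ·sinλ = -5452517.675 m; Z = (N(1−e²)+h)·sinφ = 3250186.232 m.

X -610800 m, Y -5452500 m, Z 3250200 m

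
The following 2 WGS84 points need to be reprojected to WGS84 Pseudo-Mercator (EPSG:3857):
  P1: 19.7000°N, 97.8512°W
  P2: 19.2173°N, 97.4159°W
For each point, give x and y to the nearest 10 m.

Web Mercator: x = R·λ, y = R·ln tan(π/4+φ/2), R = 6378137 m.
P1 (19.7000°, -97.8512°) → (-10892745.758, 2237525.468) m.
P2 (19.2173°, -97.4159°) → (-10844288.383, 2180536.250) m.

P1: x -10892750 m, y 2237530 m; P2: x -10844290 m, y 2180540 m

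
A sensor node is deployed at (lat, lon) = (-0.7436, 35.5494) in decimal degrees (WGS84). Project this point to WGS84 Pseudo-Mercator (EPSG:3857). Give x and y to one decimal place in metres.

Web Mercator is spherical with R = a = 6378137 m.
x = R·λ = 6378137 × 0.620454077 = 3957341.106 m.
y = R·ln tan(π/4 + φ/2) = 6378137 × -0.012978633 = -82779.497 m.

x 3957341.1 m, y -82779.5 m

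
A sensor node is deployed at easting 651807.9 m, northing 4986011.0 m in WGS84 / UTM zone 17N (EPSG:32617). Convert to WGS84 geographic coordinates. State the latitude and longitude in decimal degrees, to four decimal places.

Zone 17N: λ₀ = -81°, k₀ = 0.9996, false easting 500000 m.
Meridian distance M = (N − FN)/k₀ = 4988006.2 m.
Inverse transverse Mercator on WGS84 gives φ = 45.01129957°, λ = -79.07349941°.

lat 45.0113°, lon -79.0735°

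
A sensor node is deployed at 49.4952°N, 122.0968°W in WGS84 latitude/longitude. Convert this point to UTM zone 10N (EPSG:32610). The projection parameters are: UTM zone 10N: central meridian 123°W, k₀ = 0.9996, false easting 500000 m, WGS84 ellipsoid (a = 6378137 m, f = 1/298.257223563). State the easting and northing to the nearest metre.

E 565405 m, N 5482899 m

Zone 10 central meridian λ₀ = 6×10 − 183 = -123°; Δλ = +0.9032°.
Transverse Mercator on WGS84 with k₀ = 0.9996 gives E = 565404.504 m, N = 5482899.173 m.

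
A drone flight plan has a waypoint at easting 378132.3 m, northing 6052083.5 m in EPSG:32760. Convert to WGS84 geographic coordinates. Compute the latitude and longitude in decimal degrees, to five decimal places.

Zone 60S: λ₀ = 177°, k₀ = 0.9996, false easting 500000 m, false northing 10000000 m.
Meridian distance M = (N − FN)/k₀ = -3949496.3 m.
Inverse transverse Mercator on WGS84 gives φ = -35.66759983°, λ = 175.65349990°.

lat -35.66760°, lon 175.65350°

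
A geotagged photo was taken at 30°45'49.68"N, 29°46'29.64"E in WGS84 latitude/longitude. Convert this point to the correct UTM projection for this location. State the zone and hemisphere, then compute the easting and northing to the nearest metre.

Longitude 29.7749° lies in the 6° band [24°, 30°), giving zone 35; latitude is north of the equator, so 35N.
Zone 35 central meridian λ₀ = 6×35 − 183 = 27°; Δλ = +2.7749°.
Transverse Mercator on WGS84 with k₀ = 0.9996 gives E = 765609.337 m, N = 3406717.038 m.

Zone 35N: E 765609 m, N 3406717 m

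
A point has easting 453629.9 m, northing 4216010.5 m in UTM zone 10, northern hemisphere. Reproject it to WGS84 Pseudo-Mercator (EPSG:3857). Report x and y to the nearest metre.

Unproject from UTM 10N (λ₀ = -123°) → φ = 38.09070036°, λ = -123.52879947°.
Web Mercator (R = 6378137 m): x = -13751163.056 m, y = 4592246.667 m.

x -13751163 m, y 4592247 m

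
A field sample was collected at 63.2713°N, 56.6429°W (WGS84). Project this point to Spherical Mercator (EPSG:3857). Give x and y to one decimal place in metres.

x -6305458.8 m, y 9167085.6 m

Web Mercator is spherical with R = a = 6378137 m.
x = R·λ = 6378137 × -0.988605103 = -6305458.785 m.
y = R·ln tan(π/4 + φ/2) = 6378137 × 1.437266958 = 9167085.561 m.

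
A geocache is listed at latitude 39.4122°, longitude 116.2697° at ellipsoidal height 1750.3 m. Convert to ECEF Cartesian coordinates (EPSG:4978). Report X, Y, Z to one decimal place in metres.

X -2184549.6 m, Y 4425991.3 m, Z 4028888.3 m

WGS84: a = 6378137 m, e² = 0.006694380; N(φ) = a/√(1−e²sin²φ) = 6386759.994 m.
X = (N+h)·cosφ·cosλ = -2184549.580 m; Y = (N+h)·cosφ·sinλ = 4425991.338 m; Z = (N(1−e²)+h)·sinφ = 4028888.290 m.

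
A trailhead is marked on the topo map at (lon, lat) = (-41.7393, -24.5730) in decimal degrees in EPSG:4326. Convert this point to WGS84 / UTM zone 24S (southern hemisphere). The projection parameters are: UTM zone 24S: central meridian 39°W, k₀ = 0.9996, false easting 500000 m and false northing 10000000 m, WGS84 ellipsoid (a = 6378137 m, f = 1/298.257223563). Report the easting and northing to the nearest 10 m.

E 222560 m, N 7279570 m

Zone 24 central meridian λ₀ = 6×24 − 183 = -39°; Δλ = -2.7393°.
Transverse Mercator on WGS84 with k₀ = 0.9996 gives E = 222560.753 m, N = 7279572.593 m.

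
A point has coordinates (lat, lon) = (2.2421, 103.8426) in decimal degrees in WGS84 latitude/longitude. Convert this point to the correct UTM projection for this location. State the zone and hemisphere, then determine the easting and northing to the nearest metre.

Zone 48N: E 371300 m, N 247872 m

Longitude 103.8426° lies in the 6° band [102°, 108°), giving zone 48; latitude is north of the equator, so 48N.
Zone 48 central meridian λ₀ = 6×48 − 183 = 105°; Δλ = -1.1574°.
Transverse Mercator on WGS84 with k₀ = 0.9996 gives E = 371299.510 m, N = 247871.546 m.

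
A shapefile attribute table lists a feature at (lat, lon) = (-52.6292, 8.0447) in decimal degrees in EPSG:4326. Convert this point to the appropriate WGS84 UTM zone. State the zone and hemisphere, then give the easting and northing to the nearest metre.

Zone 32S: E 435342 m, N 4168548 m

Longitude 8.0447° lies in the 6° band [6°, 12°), giving zone 32; latitude is south of the equator, so 32S.
Zone 32 central meridian λ₀ = 6×32 − 183 = 9°; Δλ = -0.9553°.
Transverse Mercator on WGS84 with k₀ = 0.9996 gives E = 435342.354 m, N = 4168548.228 m.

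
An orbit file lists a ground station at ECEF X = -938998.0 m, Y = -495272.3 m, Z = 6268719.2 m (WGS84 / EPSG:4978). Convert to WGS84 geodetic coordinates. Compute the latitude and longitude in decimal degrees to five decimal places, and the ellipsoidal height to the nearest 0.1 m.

λ = atan2(Y, X) = -152.19069913°; p = √(X²+Y²) = 1061608.2 m.
Bowring's method on WGS84 (a = 6378137 m, b = 6356752.314 m) gives φ = 80.45130016°, h = 629.883 m.

lat 80.45130°, lon -152.19070°, h 629.9 m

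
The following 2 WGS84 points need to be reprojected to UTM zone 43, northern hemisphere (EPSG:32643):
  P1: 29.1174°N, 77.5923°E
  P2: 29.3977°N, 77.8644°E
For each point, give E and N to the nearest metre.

P1: E 752250 m, N 3223771 m; P2: E 777978 m, N 3255461 m

UTM zone 43N: λ₀ = 75°, k₀ = 0.9996.
P1 (29.1174°, 77.5923°) → (752249.644, 3223770.599) m.
P2 (29.3977°, 77.8644°) → (777978.147, 3255461.292) m.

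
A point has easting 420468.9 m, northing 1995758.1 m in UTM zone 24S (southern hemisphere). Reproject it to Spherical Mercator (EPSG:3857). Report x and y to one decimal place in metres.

Unproject from UTM 24S (λ₀ = -39°) → φ = -72.12350044°, λ = -41.32179902°.
Web Mercator (R = 6378137 m): x = -4599921.626 m, y = -11797822.356 m.

x -4599921.6 m, y -11797822.4 m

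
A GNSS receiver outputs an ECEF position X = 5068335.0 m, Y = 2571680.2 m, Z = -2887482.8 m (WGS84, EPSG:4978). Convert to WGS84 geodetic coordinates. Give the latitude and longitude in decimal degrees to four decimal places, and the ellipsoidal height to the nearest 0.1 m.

λ = atan2(Y, X) = 26.90330034°; p = √(X²+Y²) = 5683446.0 m.
Bowring's method on WGS84 (a = 6378137 m, b = 6356752.314 m) gives φ = -27.08859985°, h = 1149.511 m.

lat -27.0886°, lon 26.9033°, h 1149.5 m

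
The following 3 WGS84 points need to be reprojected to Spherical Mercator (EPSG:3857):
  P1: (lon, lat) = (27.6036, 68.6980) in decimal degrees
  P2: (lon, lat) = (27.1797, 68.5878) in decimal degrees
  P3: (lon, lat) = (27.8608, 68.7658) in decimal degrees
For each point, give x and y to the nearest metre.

Web Mercator: x = R·λ, y = R·ln tan(π/4+φ/2), R = 6378137 m.
P1 (68.6980°, 27.6036°) → (3072818.696, 10657614.362) m.
P2 (68.5878°, 27.1797°) → (3025630.364, 10623929.236) m.
P3 (68.7658°, 27.8608°) → (3101450.069, 10678421.621) m.

P1: x 3072819 m, y 10657614 m; P2: x 3025630 m, y 10623929 m; P3: x 3101450 m, y 10678422 m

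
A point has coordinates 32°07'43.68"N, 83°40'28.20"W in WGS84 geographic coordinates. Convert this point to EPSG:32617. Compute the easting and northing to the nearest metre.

Zone 17 central meridian λ₀ = 6×17 − 183 = -81°; Δλ = -2.6745°.
Transverse Mercator on WGS84 with k₀ = 0.9996 gives E = 247692.867 m, N = 3557845.4999 m.

E 247693 m, N 3557845 m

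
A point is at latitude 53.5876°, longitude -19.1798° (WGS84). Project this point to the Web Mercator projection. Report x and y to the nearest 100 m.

Web Mercator is spherical with R = a = 6378137 m.
x = R·λ = 6378137 × -0.334750660 = -2135085.570 m.
y = R·ln tan(π/4 + φ/2) = 6378137 × 1.111991848 = 7092436.348 m.

x -2135100 m, y 7092400 m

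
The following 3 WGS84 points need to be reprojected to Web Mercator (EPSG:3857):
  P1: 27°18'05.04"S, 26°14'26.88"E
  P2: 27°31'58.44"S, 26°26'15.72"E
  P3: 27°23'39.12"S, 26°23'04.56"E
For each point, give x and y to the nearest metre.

Web Mercator: x = R·λ, y = R·ln tan(π/4+φ/2), R = 6378137 m.
P1 (-27.3014°, 26.2408°) → (2921112.494, -3161178.426) m.
P2 (-27.5329°, 26.4377°) → (2943031.302, -3190209.787) m.
P3 (-27.3942°, 26.3846°) → (2937120.237, -3172808.747) m.

P1: x 2921112 m, y -3161178 m; P2: x 2943031 m, y -3190210 m; P3: x 2937120 m, y -3172809 m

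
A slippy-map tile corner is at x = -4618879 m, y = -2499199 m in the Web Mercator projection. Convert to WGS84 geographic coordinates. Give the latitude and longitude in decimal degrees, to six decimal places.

lat -21.897297°, lon -41.492096°

R = 6378137 m. λ = x/R = -41.49209601°.
φ = 2·arctan(exp(y/R)) − 90° = 2·arctan(0.67581) − 90° = -21.89729725°.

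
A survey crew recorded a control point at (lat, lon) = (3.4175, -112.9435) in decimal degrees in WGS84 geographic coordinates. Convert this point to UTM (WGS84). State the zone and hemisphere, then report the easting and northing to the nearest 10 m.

Zone 12N: E 284080 m, N 377960 m

Longitude -112.9435° lies in the 6° band [-114°, -108°), giving zone 12; latitude is north of the equator, so 12N.
Zone 12 central meridian λ₀ = 6×12 − 183 = -111°; Δλ = -1.9435°.
Transverse Mercator on WGS84 with k₀ = 0.9996 gives E = 284077.736 m, N = 377959.293 m.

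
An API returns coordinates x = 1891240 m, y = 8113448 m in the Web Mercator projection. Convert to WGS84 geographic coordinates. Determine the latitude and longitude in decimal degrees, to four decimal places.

R = 6378137 m. λ = x/R = 16.98929798°.
φ = 2·arctan(exp(y/R)) − 90° = 2·arctan(3.56824) − 90° = 58.68890044°.

lat 58.6889°, lon 16.9893°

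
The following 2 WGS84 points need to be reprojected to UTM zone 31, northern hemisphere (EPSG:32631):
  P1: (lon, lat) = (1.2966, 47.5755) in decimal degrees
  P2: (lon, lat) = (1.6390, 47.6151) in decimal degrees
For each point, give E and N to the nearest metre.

P1: E 371897 m, N 5270526 m; P2: E 397724 m, N 5274419 m

UTM zone 31N: λ₀ = 3°, k₀ = 0.9996.
P1 (47.5755°, 1.2966°) → (371896.806, 5270526.419) m.
P2 (47.6151°, 1.6390°) → (397723.520, 5274418.953) m.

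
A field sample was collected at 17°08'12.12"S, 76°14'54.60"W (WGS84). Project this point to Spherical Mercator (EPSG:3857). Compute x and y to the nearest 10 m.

x -8487940 m, y -1936740 m

Web Mercator is spherical with R = a = 6378137 m.
x = R·λ = 6378137 × -1.330787375 = -8487944.194 m.
y = R·ln tan(π/4 + φ/2) = 6378137 × -0.303653488 = -1936743.545 m.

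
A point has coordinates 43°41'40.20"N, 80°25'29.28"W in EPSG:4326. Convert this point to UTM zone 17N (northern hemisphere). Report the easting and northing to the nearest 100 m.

E 546400 m, N 4838100 m

Zone 17 central meridian λ₀ = 6×17 − 183 = -81°; Δλ = +0.5752°.
Transverse Mercator on WGS84 with k₀ = 0.9996 gives E = 546352.153 m, N = 4838103.272 m.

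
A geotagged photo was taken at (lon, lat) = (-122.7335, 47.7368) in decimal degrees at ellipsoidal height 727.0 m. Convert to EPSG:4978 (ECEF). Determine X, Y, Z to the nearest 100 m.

X -2324000 m, Y -3615400 m, Z 4697800 m

WGS84: a = 6378137 m, e² = 0.006694380; N(φ) = a/√(1−e²sin²φ) = 6389861.871 m.
X = (N+h)·cosφ·cosλ = -2324018.281 m; Y = (N+h)·cosφ·sinλ = -3615379.013 m; Z = (N(1−e²)+h)·sinφ = 4697782.622 m.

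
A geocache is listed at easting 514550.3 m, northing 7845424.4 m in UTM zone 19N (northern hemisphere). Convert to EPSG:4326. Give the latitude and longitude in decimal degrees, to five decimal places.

lat 70.71290°, lon -68.60530°

Zone 19N: λ₀ = -69°, k₀ = 0.9996, false easting 500000 m.
Meridian distance M = (N − FN)/k₀ = 7848563.8 m.
Inverse transverse Mercator on WGS84 gives φ = 70.71290023°, λ = -68.60529996°.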